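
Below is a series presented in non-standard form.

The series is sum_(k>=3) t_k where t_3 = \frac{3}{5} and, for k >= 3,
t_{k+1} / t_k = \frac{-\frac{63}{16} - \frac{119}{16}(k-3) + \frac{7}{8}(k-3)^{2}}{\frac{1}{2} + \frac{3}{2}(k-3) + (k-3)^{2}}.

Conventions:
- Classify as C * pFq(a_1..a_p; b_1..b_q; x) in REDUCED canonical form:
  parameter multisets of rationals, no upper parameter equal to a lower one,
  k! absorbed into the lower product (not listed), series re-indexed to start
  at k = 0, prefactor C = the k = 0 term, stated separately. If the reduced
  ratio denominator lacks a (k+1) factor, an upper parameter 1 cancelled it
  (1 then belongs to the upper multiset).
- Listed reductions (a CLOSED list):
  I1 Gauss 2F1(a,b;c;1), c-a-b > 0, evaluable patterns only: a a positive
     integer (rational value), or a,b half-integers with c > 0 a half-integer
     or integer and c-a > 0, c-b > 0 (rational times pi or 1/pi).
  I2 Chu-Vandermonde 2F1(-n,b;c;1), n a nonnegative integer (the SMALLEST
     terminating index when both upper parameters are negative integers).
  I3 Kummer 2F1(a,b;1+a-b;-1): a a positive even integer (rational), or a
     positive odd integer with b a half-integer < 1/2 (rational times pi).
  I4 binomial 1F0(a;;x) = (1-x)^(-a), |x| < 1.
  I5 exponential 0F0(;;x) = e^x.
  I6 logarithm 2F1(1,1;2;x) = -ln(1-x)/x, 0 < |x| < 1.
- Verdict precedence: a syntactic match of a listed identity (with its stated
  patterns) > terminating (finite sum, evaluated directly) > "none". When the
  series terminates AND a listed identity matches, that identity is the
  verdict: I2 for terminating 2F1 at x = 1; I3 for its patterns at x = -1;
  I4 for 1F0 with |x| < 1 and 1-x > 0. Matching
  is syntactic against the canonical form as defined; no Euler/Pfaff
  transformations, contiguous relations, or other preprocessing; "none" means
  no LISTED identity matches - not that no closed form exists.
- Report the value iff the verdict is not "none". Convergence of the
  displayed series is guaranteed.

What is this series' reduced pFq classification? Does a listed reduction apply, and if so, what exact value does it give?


Prefactor \frac{3}{5}, argument \frac{7}{8}: 1F0 with upper {-9} over lower {-}. Verdict at x = \frac{7}{8}: the I4 binomial reduction matches (the 1F0 binomial series: exponent 9, x = \frac{7}{8}). Hence: \frac{3}{671088640}.

The tell: from the first term \frac{3}{5}: roots of the ratio polynomials (C = 3/5) are the negated parameters.
Ratio: r(k) = \frac{7}{8} * (k-9) / [(k+1)] - rational; roots negated = parameters, x = \frac{7}{8}, C = \frac{3}{5}.


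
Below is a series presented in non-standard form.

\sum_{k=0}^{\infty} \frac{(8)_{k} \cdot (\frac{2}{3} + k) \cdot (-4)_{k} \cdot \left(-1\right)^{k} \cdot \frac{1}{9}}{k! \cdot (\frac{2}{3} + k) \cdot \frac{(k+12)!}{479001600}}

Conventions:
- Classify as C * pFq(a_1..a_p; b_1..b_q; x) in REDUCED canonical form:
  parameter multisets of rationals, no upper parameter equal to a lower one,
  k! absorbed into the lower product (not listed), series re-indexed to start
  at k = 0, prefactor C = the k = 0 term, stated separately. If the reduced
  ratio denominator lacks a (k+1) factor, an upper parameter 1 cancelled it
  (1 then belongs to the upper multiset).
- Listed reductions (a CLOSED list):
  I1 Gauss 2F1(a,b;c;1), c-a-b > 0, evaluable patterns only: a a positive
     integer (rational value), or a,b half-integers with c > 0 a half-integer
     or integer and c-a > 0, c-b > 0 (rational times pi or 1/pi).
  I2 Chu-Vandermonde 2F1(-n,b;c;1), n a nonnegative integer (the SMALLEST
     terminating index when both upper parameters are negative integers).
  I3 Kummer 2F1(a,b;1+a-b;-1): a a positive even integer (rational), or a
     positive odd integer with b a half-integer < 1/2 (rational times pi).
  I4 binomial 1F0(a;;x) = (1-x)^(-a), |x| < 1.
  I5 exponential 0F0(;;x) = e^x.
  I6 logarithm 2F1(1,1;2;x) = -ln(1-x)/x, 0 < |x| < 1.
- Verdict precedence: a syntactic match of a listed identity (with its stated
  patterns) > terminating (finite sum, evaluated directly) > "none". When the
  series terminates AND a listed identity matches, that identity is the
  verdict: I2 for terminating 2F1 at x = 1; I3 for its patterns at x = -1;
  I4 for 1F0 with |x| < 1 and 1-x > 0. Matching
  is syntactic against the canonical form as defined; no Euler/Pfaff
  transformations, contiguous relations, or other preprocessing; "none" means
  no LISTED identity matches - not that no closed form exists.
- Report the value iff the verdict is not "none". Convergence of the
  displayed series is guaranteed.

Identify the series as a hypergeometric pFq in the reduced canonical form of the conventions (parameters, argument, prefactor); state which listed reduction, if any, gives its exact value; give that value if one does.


This is \frac{1}{9} * 2F1(-4, 8; 13; -1) in reduced canonical form. Verdict (x = -1): Kummer (I3) applies (x = -1; c = 13 equals 1+a-b for upper {-4, 8}: listed pattern). Sum: \frac{11}{14}.

Structural cue: t_0 = \frac{1}{9} here, and k + 2/3 divides numerator and denominator alike; C = 1/9, x = -1 after cancelling.
Consecutive-term ratio: r(k) = -1 * (k-4) (k+8) / [(k+13) (k+1)] ; factor over Q: parameters, x = -1, and C = \frac{1}{9}.


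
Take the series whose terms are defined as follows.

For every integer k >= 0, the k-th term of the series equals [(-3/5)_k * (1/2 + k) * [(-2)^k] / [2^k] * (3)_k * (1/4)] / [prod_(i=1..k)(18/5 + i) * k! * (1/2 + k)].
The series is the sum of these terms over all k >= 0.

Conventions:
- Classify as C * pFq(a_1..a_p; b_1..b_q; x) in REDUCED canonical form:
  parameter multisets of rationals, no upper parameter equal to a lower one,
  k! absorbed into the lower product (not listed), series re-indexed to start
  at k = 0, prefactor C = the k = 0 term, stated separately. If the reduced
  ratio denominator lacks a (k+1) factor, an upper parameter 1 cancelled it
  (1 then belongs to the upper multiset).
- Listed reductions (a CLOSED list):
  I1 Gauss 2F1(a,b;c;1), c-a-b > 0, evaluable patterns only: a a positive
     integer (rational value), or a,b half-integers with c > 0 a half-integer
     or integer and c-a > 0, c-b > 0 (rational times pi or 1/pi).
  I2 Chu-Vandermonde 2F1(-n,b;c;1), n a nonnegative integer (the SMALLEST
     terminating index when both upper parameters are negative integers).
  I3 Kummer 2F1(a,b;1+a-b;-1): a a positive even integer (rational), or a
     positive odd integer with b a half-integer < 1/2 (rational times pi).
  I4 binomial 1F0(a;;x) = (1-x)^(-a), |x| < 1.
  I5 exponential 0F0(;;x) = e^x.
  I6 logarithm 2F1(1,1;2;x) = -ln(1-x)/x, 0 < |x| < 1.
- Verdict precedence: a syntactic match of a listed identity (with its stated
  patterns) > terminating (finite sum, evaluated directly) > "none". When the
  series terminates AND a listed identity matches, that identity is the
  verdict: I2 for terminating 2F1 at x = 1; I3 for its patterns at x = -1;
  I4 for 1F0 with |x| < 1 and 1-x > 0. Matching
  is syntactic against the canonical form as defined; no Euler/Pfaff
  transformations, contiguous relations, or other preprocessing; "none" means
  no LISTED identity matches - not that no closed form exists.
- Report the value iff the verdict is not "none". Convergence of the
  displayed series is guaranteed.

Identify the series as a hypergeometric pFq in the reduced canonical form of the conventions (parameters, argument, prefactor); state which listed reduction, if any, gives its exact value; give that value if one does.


Key observation: from the first term 1/4: the lower running product (C = 1/4, x = -1) is a rising factorial.
Ratio: r(k) = (-1) * (k-3/5) (k+3) / [(k+23/5) (k+1)] - rational in k. x = (-1); t_0 = 1/4; negate the roots.

Reduced: x = -1, 2F1, upper = {-3/5, 3}, lower = {23/5}, C = 1/4. Verdict: none. No listed pattern accepts 2F1(-3/5, 3; 23/5; -1).


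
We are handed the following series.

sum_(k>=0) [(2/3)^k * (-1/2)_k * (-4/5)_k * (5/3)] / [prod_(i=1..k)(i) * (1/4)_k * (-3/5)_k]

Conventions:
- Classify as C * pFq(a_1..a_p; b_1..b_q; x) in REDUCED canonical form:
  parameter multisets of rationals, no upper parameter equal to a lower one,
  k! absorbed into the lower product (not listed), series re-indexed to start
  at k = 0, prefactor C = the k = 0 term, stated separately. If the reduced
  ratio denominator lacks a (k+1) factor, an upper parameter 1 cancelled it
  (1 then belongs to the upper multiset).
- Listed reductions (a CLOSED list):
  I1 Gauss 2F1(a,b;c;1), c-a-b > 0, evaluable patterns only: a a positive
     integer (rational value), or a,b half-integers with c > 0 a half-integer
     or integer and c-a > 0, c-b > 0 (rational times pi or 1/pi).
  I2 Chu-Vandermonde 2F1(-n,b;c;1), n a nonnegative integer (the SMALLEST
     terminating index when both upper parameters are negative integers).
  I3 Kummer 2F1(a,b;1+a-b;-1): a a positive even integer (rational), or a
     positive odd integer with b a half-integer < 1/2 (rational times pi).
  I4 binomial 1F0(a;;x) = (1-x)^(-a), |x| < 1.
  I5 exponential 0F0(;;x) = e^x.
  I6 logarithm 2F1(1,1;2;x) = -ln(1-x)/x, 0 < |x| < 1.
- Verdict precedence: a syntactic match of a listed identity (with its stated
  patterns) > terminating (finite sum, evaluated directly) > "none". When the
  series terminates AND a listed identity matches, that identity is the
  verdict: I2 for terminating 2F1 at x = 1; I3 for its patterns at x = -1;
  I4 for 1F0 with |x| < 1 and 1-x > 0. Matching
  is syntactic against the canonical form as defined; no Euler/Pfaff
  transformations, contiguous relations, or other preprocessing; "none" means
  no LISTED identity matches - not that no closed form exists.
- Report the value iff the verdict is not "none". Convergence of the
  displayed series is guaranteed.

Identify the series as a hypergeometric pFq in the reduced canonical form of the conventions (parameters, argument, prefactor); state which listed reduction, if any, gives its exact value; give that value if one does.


This is 5/3 * 2F2(-4/5, -1/2; -3/5, 1/4; 2/3) in reduced canonical form. Verdict: none here - no I1-I6 shape fits x = 2/3 with lower {-3/5, 1/4}.

Structural cue: x = (2/3) and the product of the first k integers (C = 5/3) is k!.
Adjacent-term ratio: r(k) = (2/3) * (k-4/5) (k-1/2) / [(k-3/5) (k+1/4) (k+1)] - poly over poly, x = (2/3) from leading terms; C = 5/3 at k = 0.


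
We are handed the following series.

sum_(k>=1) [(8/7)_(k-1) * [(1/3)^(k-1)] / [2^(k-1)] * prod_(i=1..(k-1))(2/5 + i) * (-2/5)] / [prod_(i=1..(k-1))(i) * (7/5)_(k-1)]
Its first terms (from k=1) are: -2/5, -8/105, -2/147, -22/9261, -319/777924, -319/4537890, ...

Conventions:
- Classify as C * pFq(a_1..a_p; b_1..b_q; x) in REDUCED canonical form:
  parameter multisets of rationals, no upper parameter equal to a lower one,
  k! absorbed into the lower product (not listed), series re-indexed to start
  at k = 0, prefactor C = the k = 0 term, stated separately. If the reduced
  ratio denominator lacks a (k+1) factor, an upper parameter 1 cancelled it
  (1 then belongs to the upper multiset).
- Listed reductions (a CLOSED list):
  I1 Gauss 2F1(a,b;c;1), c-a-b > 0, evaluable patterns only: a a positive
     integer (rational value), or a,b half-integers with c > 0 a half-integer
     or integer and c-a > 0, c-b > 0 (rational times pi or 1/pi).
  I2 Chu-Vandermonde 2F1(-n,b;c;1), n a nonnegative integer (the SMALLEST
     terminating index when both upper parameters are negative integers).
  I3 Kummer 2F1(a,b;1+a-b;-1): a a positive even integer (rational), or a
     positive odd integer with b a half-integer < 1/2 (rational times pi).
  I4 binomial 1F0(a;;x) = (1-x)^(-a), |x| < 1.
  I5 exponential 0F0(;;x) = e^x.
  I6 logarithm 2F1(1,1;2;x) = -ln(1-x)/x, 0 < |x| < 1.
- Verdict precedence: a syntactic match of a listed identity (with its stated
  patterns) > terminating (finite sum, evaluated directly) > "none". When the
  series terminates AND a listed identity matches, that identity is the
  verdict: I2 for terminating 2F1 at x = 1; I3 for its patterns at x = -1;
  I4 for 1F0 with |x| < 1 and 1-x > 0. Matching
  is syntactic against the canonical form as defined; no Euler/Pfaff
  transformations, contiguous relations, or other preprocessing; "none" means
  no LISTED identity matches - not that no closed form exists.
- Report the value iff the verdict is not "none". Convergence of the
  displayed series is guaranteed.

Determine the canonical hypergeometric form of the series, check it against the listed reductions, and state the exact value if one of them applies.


First insight: with t_0 = -2/5, the two k-th powers (C = -2/5, x = 1/6) combine into one argument.
Step ratio: r(k) = (1/6) * (k+8/7) / [(k+1)] - rational in k, leading ratio (1/6); with t_0 = -2/5, classification follows.

Classification (C = -2/5): 1F0 with upper {8/7}, lower {-}, argument x = 1/6. Verdict (x = 1/6): the I4 binomial reduction applies (the 1F0 binomial series: exponent -8/7, x = 1/6). Value: (-2/5) * (5/6)^(-8/7).


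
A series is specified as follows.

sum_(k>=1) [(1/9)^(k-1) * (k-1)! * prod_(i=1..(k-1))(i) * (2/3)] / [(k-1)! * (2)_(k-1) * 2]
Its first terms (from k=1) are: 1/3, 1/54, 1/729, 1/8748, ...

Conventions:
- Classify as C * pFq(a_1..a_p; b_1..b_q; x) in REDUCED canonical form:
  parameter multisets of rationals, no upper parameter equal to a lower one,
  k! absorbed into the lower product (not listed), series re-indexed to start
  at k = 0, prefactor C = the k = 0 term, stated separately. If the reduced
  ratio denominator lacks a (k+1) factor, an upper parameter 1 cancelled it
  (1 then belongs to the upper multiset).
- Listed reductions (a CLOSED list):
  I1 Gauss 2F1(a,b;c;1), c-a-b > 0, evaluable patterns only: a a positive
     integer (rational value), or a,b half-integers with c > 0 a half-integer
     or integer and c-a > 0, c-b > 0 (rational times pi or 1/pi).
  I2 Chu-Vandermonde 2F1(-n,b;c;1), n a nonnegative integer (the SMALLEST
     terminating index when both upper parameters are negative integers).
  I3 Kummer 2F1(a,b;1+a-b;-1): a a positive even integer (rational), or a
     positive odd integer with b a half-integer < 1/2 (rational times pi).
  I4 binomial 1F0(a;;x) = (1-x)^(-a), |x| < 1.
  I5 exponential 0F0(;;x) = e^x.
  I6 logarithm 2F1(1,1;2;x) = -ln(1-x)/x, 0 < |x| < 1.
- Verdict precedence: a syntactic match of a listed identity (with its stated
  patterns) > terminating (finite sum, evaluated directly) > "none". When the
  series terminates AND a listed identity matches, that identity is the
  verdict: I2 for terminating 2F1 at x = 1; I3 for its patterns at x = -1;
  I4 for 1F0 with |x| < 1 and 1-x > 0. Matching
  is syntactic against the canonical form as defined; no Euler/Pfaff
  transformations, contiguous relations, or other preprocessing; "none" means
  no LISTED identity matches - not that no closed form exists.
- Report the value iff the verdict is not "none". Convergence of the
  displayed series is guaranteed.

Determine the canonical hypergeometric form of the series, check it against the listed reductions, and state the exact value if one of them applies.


The series (x = 1/9) is 2F1: upper {1, 1}, lower {2}, prefactor 1/3. Verdict: the logarithmic series (I6) matches (the logarithm: parameters (1,1;2), x = 1/9). Exact value: (-3) * ln(8/9).

Key step: t_0 = 1/3 here, and the running product (C = 1/3) telescopes to a rising factorial.
Step ratio: r(k) = (1/9) * (k+1) (k+1) / [(k+2) (k+1)] - rational in k. x = (1/9); t_0 = 1/3; negate the roots.


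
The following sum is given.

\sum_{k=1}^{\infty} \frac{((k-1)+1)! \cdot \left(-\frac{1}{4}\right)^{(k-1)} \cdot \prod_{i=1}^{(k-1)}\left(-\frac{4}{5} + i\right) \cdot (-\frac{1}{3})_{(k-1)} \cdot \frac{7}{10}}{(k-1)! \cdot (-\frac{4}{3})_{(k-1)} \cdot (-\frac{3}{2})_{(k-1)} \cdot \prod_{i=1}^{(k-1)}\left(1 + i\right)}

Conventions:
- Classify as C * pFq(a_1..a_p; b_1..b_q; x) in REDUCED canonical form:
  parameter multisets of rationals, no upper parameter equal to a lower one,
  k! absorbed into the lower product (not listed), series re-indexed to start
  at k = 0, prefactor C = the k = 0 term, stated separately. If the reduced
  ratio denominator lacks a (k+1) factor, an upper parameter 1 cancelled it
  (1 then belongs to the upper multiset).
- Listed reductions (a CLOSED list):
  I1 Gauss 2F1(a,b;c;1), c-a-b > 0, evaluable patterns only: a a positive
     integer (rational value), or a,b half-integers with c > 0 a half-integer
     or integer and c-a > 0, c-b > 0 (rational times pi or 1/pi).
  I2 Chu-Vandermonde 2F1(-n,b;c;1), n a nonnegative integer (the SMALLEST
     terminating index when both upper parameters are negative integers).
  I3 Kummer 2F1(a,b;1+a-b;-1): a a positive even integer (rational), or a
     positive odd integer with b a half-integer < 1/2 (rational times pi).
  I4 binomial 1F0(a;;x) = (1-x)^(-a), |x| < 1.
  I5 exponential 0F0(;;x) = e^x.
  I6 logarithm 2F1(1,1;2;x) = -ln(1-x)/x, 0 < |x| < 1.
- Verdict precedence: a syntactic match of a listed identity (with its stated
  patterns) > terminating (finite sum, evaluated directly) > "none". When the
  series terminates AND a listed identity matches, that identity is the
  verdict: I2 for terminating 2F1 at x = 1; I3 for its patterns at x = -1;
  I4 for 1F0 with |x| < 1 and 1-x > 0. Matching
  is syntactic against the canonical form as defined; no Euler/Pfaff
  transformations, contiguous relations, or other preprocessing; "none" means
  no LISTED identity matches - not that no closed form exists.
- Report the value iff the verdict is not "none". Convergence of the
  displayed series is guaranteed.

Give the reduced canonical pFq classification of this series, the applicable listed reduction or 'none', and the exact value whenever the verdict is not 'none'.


x = -\frac{1}{4} here; the reduced form reads 2F2, upper {-\frac{1}{3}, \frac{1}{5}}, lower {-\frac{3}{2}, -\frac{4}{3}}, C = \frac{7}{10}. Verdict: none here - no I1-I6 shape fits x = -\frac{1}{4} with lower {-\frac{3}{2}, -\frac{4}{3}}.

First insight: with t_0 = \frac{7}{10}, the running product (C = 7/10, x = -1/4) telescopes to a rising factorial.
Adjacent-term ratio: r(k) = -\frac{1}{4} * (k-\frac{1}{3}) (k+\frac{1}{5}) / [(k-\frac{3}{2}) (k-\frac{4}{3}) (k+1)] - rational in k. x = -\frac{1}{4}; t_0 = \frac{7}{10}; negate the roots.


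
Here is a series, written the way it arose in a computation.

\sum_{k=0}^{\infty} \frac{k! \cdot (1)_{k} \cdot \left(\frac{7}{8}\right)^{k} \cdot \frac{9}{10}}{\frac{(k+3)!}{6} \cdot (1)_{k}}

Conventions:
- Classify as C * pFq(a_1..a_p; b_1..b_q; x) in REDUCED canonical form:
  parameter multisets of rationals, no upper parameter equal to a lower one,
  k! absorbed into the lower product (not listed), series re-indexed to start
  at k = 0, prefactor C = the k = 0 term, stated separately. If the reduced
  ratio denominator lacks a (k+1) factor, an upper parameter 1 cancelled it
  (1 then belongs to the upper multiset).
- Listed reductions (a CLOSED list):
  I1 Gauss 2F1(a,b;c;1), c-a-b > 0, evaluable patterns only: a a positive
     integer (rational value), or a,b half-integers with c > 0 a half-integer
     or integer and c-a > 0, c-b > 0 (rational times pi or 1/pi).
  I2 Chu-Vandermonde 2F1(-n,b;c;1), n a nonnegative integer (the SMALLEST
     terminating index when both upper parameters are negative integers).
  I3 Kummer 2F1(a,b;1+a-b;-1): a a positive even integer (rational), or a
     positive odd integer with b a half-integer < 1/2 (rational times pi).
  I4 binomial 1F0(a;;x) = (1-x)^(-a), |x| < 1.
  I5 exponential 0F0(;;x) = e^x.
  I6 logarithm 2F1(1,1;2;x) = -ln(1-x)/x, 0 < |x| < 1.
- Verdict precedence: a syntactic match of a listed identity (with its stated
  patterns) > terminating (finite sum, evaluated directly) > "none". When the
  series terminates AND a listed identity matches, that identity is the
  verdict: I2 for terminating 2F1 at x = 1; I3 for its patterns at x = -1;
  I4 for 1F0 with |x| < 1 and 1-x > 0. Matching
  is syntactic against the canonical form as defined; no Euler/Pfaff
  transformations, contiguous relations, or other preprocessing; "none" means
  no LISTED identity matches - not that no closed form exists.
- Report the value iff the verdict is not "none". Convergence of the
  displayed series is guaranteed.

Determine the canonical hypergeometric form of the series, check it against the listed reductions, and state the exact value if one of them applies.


Canonical form: C = \frac{9}{10} times 2F1 with upper {1, 1}, lower {4}, x = \frac{7}{8}. Verdict: none. A 2F1 with upper {1, 1} fits none of I1-I6 at x = \frac{7}{8}; the sum runs forever.

The tell: t_0 being \frac{9}{10}, the factorial ratio (C = 9/10) (k+a-1)!/(a-1)! is a rising factorial (a)_k.
Consecutive-term ratio: r(k) = \frac{7}{8} * (k+1) (k+1) / [(k+4) (k+1)] ; factor over Q: parameters, x = \frac{7}{8}, and C = \frac{9}{10}.


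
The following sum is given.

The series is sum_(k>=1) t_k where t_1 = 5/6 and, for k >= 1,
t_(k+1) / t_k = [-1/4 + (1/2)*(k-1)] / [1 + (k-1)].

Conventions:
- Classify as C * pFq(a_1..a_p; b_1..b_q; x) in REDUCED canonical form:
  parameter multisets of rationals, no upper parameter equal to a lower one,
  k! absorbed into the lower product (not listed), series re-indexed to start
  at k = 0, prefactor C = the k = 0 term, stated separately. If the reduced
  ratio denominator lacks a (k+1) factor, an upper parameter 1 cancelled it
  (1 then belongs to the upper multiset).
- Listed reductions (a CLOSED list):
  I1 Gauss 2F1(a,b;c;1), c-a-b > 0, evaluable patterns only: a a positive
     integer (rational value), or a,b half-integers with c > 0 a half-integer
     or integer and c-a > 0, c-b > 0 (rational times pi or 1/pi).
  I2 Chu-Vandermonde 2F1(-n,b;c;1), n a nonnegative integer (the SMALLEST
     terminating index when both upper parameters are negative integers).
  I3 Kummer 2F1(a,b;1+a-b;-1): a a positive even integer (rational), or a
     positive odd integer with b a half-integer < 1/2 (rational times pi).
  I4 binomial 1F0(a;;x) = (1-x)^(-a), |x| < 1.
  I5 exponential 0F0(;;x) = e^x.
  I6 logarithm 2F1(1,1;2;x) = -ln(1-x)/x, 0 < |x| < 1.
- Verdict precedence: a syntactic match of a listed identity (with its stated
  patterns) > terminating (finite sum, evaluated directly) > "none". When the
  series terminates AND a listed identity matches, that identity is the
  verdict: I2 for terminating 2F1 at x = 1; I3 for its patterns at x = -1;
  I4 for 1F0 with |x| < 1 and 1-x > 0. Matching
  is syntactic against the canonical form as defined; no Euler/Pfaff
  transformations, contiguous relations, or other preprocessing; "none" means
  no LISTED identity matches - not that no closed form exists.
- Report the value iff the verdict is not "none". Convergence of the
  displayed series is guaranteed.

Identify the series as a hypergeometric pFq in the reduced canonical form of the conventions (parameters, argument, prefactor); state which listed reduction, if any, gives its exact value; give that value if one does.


At argument 1/2: a 1F0 with upper {-1/2}, lower {-}, scaled by C = 5/6. Verdict: binomial (I4) applies (the 1F0 binomial series: exponent 1/2, x = 1/2). Exact value: (5/6) * (1/2)^(1/2).

First insight: t_0 being 5/6, factor the ratio over Q (C = 5/6): negated roots = parameters.
Adjacent-term ratio: r(k) = (1/2) * (k-1/2) / [(k+1)] - rational; roots negated = parameters, x = (1/2), C = 5/6.


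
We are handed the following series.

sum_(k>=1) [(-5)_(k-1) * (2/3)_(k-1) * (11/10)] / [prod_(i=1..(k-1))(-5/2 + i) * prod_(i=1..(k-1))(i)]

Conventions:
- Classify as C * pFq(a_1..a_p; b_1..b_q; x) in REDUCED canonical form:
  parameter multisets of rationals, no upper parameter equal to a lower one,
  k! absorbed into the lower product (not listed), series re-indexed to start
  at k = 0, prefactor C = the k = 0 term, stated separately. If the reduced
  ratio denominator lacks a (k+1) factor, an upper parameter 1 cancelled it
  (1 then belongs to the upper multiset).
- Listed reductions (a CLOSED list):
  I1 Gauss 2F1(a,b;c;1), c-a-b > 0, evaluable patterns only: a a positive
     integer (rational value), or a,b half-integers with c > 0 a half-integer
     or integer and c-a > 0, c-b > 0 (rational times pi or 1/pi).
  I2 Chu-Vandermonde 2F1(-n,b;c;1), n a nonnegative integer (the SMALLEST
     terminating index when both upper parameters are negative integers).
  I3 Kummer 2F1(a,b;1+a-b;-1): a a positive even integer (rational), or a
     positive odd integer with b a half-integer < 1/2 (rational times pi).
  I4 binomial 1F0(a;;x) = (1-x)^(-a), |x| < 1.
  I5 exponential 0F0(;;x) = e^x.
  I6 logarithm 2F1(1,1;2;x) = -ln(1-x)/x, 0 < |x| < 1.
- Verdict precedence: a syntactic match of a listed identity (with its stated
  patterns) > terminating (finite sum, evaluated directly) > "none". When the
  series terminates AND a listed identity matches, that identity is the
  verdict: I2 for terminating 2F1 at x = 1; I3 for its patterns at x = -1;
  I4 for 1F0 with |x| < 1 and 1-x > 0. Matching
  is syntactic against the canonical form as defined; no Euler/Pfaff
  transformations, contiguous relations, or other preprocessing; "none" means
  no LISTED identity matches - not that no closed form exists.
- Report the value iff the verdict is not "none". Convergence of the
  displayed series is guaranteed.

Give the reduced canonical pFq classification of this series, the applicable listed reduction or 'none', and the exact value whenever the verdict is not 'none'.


The series (x = 1) is 2F1: upper {-5, 2/3}, lower {-3/2}, prefactor 11/10. Verdict: Vandermonde's identity (I2) matches (terminating 2F1 at x = 1 with n = 5, b = 2/3, c = -3/2). Sum: -11011/21870.

The tell: with t_0 = 11/10, the lower running product (prefactor 11/10) is a rising factorial.
Consecutive-term ratio: r(k) = 1 * (k-5) (k+2/3) / [(k-3/2) (k+1)] - rational in k. x = 1; t_0 = 11/10; negate the roots.


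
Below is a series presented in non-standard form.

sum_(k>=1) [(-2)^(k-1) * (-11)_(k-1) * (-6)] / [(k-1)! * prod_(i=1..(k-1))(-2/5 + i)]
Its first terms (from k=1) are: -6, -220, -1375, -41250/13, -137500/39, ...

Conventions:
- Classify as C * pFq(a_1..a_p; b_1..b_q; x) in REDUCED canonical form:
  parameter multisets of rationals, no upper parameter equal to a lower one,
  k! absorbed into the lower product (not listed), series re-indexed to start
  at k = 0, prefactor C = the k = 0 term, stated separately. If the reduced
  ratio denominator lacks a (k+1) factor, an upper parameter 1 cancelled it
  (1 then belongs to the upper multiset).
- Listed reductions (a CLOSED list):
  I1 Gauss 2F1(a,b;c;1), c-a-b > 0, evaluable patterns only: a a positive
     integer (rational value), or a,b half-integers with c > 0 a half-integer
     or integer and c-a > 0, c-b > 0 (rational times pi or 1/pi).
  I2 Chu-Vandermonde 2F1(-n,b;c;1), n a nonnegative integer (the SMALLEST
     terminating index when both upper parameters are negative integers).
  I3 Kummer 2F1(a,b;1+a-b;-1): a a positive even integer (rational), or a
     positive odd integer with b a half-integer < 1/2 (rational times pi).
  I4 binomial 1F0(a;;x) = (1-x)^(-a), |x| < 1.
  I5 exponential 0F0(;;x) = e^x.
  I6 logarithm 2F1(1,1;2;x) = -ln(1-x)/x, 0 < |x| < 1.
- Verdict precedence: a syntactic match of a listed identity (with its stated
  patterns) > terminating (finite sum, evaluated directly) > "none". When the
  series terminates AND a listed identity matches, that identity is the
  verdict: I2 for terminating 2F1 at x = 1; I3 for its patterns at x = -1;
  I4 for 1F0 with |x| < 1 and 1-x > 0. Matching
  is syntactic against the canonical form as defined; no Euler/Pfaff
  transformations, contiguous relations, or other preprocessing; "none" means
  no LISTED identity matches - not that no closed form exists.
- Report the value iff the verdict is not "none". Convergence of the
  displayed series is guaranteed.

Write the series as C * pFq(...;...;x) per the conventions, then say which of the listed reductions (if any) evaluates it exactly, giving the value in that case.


With C = -6: the canonical form is 1F1(-11; 3/5; -2). Verdict: terminating at k = 11: the factor (-11)_k kills every later term; summing the 12 survivors is exact. Hence: -920691668885438/80750432763.

Key step: t_0 = -6 here, and the lower running product (C = -6) is a rising factorial.
Ratio: r(k) = (-2) * (k-11) / [(k+3/5) (k+1)] - rational in k. x = (-2); t_0 = -6; negate the roots.


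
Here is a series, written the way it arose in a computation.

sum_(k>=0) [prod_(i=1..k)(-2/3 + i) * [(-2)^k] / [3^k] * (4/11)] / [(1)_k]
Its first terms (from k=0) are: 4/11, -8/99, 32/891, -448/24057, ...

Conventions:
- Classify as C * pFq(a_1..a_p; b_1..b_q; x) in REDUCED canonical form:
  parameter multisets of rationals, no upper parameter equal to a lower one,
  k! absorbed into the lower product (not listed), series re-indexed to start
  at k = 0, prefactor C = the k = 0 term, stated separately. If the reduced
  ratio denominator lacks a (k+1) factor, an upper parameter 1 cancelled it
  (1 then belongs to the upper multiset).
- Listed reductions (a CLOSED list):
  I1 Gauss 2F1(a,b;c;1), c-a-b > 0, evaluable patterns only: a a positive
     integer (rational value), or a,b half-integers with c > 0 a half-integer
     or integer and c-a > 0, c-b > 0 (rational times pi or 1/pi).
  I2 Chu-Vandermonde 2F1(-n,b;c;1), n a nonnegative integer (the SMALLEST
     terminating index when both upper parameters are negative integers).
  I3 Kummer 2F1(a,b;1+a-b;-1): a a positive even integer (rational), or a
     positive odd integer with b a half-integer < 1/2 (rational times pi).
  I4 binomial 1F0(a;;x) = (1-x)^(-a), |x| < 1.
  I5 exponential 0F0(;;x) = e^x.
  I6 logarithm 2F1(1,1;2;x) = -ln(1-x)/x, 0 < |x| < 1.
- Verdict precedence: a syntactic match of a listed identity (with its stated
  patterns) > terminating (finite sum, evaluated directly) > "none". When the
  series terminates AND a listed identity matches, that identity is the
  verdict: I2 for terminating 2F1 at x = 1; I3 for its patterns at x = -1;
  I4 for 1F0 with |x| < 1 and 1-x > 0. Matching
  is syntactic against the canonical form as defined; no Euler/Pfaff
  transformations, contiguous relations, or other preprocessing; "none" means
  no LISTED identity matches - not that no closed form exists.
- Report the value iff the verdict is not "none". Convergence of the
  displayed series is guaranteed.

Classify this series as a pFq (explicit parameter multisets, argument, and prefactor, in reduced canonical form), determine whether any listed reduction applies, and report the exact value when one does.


This is 4/11 * 1F0(1/3; -; -2/3) in reduced canonical form. Verdict at x = -2/3: binomial (I4) matches (the 1F0 binomial series: exponent -1/3, x = -2/3). Its exact value is (4/11) * (5/3)^(-1/3).

First insight: with t_0 = 4/11, the running product (C = 4/11) telescopes to a rising factorial.
Adjacent-term ratio: r(k) = (-2/3) * (k+1/3) / [(k+1)] ; factor over Q: parameters, x = (-2/3), and C = 4/11.


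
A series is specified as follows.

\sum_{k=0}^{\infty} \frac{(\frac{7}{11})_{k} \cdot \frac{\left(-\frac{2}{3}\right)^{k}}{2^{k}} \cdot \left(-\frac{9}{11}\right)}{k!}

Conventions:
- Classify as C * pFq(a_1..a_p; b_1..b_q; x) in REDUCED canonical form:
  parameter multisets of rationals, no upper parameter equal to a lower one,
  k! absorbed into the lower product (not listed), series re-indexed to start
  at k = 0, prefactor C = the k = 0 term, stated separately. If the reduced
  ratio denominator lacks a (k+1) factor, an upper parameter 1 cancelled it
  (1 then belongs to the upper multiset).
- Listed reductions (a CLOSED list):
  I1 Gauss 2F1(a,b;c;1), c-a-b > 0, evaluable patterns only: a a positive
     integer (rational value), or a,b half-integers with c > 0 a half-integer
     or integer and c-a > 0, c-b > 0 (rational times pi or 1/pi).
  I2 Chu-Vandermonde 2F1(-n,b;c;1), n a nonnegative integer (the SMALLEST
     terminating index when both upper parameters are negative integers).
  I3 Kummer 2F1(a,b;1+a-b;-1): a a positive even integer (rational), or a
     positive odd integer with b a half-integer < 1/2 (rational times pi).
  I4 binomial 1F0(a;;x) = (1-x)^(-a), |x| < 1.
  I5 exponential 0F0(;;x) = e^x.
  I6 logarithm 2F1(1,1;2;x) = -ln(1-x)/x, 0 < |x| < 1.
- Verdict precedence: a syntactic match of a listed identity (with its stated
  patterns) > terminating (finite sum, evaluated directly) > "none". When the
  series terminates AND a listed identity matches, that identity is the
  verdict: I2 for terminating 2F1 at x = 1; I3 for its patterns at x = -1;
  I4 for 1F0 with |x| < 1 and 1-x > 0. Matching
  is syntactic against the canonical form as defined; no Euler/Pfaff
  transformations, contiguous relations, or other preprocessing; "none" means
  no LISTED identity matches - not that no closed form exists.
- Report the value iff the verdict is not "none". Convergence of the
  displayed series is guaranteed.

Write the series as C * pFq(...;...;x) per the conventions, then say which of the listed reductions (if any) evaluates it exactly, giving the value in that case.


Prefactor -\frac{9}{11}, argument -\frac{1}{3}: 1F0 with upper {\frac{7}{11}} over lower {-}. Verdict: the binomial series (I4) fires (the 1F0 binomial series: exponent -7/11, x = -\frac{1}{3}). Value: \left(-\frac{9}{11}\right) \cdot \left(\frac{4}{3}\right)^{-\frac{7}{11}}.

The tell: t_0 = -\frac{9}{11} here, and the two k-th powers (prefactor -9/11) combine into one argument.
Consecutive-term ratio: r(k) = -\frac{1}{3} * (k+\frac{7}{11}) / [(k+1)] ; factor over Q: parameters, x = -\frac{1}{3}, and C = -\frac{9}{11}.


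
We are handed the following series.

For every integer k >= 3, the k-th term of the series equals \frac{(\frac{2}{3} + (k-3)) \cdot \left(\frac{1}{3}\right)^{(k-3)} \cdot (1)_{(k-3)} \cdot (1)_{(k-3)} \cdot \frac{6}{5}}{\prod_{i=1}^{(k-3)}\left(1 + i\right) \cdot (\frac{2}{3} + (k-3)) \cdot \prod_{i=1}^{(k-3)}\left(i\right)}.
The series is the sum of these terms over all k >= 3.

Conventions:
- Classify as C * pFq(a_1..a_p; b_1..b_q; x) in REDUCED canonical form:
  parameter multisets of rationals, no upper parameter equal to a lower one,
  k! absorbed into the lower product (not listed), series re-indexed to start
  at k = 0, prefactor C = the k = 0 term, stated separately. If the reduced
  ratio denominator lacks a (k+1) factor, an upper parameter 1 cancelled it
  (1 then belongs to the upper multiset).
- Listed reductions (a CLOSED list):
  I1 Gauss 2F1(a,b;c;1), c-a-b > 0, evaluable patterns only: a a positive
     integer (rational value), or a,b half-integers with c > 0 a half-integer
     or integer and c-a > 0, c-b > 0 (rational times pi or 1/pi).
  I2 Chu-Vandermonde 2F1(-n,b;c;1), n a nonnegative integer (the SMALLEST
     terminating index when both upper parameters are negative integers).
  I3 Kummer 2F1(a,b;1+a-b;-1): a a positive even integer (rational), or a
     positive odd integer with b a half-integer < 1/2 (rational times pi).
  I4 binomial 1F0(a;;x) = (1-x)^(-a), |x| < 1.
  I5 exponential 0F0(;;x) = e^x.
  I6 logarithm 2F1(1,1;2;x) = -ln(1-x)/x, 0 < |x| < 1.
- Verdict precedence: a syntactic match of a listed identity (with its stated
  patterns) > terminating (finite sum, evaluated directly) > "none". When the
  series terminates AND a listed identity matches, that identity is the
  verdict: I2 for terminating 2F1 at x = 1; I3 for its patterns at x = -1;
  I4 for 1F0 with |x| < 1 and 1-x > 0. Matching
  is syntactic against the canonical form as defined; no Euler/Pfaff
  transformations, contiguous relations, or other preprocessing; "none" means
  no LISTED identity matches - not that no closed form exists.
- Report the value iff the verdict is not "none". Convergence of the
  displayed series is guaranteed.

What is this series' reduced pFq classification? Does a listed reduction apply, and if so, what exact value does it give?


Key step: with t_0 = \frac{6}{5}, the lower running product (C = 6/5, x = 1/3) is a rising factorial.
Step ratio: r(k) = \frac{1}{3} * (k+1) (k+1) / [(k+2) (k+1)] - rational; roots negated = parameters, x = \frac{1}{3}, C = \frac{6}{5}.

Classification (C = \frac{6}{5}): 2F1 with upper {1, 1}, lower {2}, argument x = \frac{1}{3}. Verdict: this is logarithm (I6) (the logarithm: parameters (1,1;2), x = \frac{1}{3}). Value: \left(-\frac{18}{5}\right) \cdot \ln\left(\frac{2}{3}\right).


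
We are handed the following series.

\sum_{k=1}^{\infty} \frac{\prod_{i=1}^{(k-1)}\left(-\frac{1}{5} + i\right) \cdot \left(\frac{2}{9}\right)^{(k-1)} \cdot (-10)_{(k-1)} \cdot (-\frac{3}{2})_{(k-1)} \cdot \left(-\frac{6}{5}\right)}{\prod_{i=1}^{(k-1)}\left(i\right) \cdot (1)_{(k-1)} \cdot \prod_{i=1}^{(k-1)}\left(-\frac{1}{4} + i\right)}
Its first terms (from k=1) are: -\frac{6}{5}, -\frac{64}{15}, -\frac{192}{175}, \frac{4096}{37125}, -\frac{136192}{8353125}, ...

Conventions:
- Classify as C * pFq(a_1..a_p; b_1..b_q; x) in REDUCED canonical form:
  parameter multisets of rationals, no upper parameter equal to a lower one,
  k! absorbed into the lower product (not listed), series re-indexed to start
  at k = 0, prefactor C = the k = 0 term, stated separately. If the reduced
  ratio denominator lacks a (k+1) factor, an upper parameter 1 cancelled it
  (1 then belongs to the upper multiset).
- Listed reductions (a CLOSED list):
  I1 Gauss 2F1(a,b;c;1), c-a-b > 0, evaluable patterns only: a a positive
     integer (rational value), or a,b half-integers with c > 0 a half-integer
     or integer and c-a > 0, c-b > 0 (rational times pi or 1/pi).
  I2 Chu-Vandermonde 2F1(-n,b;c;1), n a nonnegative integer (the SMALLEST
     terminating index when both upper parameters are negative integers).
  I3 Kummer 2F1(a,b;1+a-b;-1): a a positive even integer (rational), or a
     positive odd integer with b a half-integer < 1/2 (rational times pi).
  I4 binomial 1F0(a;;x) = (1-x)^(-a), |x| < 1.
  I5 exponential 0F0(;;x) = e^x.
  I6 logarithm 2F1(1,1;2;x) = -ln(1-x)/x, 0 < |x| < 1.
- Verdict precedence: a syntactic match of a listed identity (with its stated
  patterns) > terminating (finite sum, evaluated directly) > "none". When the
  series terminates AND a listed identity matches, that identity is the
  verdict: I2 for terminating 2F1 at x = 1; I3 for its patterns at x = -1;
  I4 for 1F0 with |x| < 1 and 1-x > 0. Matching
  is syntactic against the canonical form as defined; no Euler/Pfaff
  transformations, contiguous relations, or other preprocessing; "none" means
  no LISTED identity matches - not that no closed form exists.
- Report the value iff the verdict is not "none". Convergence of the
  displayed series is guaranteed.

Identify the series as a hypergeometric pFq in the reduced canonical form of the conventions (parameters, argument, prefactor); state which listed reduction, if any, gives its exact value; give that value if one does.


Reduced: x = \frac{2}{9}, 3F2, upper = {-10, -\frac{3}{2}, \frac{4}{5}}, lower = {\frac{3}{4}, 1}, C = -\frac{6}{5}. Verdict: terminating - the sum ends at index 10 because -10 is a negative integer; exact evaluation follows. Exact value: -\frac{215910854302572907575442}{33382385323538818359375}.

The tell: x = \frac{2}{9} and the lower running product (C = -6/5, x = 2/9) is a rising factorial.
Term ratio: r(k) = \frac{2}{9} * (k-10) (k-\frac{3}{2}) (k+\frac{4}{5}) / [(k+\frac{3}{4}) (k+1) (k+1)] - rational; roots negated = parameters, x = \frac{2}{9}, C = -\frac{6}{5}.


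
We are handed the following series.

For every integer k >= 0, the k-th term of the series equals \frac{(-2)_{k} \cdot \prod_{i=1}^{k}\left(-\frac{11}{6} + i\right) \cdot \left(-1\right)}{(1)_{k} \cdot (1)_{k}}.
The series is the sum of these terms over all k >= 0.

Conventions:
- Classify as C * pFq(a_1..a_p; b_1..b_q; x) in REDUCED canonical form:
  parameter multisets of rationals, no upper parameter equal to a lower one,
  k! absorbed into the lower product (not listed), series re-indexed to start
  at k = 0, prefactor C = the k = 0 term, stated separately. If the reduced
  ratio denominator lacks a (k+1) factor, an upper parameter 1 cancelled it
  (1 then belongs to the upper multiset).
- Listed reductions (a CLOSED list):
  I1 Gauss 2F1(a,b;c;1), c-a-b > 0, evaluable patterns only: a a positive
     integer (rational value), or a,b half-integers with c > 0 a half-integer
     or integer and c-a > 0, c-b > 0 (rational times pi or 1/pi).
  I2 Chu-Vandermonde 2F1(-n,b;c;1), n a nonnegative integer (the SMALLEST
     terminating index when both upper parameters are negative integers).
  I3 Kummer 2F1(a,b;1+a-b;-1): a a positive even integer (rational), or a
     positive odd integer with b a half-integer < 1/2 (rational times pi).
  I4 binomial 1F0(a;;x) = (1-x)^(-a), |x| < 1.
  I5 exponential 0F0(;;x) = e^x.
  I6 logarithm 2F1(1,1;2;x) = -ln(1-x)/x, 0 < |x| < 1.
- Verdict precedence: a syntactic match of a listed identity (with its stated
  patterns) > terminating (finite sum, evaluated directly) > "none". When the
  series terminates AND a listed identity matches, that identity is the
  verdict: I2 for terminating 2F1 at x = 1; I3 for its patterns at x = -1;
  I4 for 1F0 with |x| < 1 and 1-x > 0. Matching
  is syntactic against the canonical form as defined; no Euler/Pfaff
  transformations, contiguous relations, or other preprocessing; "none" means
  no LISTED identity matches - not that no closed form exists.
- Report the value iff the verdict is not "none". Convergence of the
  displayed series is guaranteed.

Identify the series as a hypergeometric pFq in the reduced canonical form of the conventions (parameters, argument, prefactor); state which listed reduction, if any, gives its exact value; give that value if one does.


Canonical form: C = -1 times 2F1 with upper {-2, -\frac{5}{6}}, lower {1}, x = 1. Verdict: Chu-Vandermonde (I2) applies (terminating 2F1 at x = 1 with n = 2, b = -5/6, c = 1). Hence: -\frac{187}{72}.

Structural cue: t_0 being -1, (1)_k (prefactor -1) is k! itself.
Adjacent-term ratio: r(k) = 1 * (k-2) (k-\frac{5}{6}) / [(k+1) (k+1)] ; factor over Q: parameters, x = 1, and C = -1.
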